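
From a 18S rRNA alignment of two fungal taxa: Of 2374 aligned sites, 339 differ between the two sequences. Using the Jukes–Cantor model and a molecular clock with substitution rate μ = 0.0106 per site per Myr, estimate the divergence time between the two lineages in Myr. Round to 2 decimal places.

7.47

p = 339/2374 ≈ 0.142797.
d = −(3/4) ln(1 − 4p/3) = −0.75 ln(1 − 0.190396) = −0.75 ln(0.809604)
  = −0.75 × (-0.211210) = 0.158408 substitutions/site.
Under a molecular clock d = 2μt, so t = d/(2μ) = 0.158408 / (2 × 0.0106) = 7.47 Myr.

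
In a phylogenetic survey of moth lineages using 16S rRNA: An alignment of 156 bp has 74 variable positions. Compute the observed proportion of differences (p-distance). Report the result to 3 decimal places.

0.474

p = 74/156 = 0.474358… ≈ 0.474 (to 3 d.p.).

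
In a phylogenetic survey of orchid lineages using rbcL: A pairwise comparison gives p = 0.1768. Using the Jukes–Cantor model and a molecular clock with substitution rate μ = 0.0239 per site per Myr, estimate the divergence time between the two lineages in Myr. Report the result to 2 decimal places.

4.22

d = −(3/4) ln(1 − 4p/3) = −0.75 ln(1 − 0.235733) = −0.75 ln(0.764267)
  = −0.75 × (-0.268838) = 0.201629 substitutions/site.
Under a molecular clock d = 2μt, so t = d/(2μ) = 0.201629 / (2 × 0.0239) = 4.22 Myr.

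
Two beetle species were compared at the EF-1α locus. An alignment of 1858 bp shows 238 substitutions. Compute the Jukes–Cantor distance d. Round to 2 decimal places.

p = 238/1858 ≈ 0.128095.
d = −(3/4) ln(1 − 4p/3) = −0.75 ln(1 − 0.170793) = −0.75 ln(0.829207)
  = −0.75 × (-0.187285) = 0.140464 substitutions/site.

0.14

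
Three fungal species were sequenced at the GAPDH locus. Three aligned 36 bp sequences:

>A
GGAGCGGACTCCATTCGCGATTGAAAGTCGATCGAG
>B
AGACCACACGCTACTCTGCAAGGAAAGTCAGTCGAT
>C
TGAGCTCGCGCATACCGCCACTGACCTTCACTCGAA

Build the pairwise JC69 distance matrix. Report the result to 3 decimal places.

A–B: 15/36 sites differ → p ≈ 0.416667, d = −0.75 ln(1 − 0.555556) = 0.608198 ≈ 0.608.
A–C: 17/36 sites differ → p ≈ 0.472222, d = −0.75 ln(1 − 0.629629) = 0.744938 ≈ 0.745.
B–C: 17/36 sites differ → p ≈ 0.472222, d = −0.75 ln(1 − 0.629629) = 0.744938 ≈ 0.745.

d(A,B) = 0.608, d(A,C) = 0.745, d(B,C) = 0.745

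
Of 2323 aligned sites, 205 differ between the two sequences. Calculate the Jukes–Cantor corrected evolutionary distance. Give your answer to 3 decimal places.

p = 205/2323 ≈ 0.088248.
d = −(3/4) ln(1 − 4p/3) = −0.75 ln(1 − 0.117664) = −0.75 ln(0.882336)
  = −0.75 × (-0.125182) = 0.093887 substitutions/site.

0.094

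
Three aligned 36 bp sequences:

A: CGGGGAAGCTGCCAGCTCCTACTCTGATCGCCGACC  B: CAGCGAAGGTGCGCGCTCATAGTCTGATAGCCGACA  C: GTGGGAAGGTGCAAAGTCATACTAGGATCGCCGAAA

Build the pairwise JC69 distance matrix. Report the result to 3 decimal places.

d(A,B) = 0.304, d(A,C) = 0.392, d(B,C) = 0.441

A–B: 9/36 sites differ → p = 0.25, d = −0.75 ln(1 − 0.333333) = 0.304098 ≈ 0.304.
A–C: 11/36 sites differ → p ≈ 0.305556, d = −0.75 ln(1 − 0.407408) = 0.392437 ≈ 0.392.
B–C: 12/36 sites differ → p ≈ 0.333333, d = −0.75 ln(1 − 0.444444) = 0.440839 ≈ 0.441.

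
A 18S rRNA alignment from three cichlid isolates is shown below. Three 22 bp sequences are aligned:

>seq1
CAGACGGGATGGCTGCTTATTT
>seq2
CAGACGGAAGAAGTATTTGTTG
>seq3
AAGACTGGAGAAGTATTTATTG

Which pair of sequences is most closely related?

seq2 and seq3

seq1–seq2: 9/22 differ, p = 0.409, d = 0.591.
seq1–seq3: 9/22 differ, p = 0.409, d = 0.591.
seq2–seq3: 4/22 differ, p = 0.182, d = 0.208.
The smallest distance is between seq2 and seq3.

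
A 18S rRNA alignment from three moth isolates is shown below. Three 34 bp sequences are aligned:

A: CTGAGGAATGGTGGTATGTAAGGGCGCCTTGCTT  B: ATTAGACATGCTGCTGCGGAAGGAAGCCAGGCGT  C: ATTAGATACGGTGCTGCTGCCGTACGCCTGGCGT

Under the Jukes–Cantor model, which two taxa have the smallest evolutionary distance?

A–B: 14/34 differ, p = 0.412, d = 0.597.
A–C: 16/34 differ, p = 0.471, d = 0.741.
B–C: 9/34 differ, p = 0.265, d = 0.326.
The smallest distance is between B and C.

B and C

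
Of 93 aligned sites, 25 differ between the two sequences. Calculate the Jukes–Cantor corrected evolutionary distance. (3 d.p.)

0.333

p = 25/93 ≈ 0.268817.
d = −(3/4) ln(1 − 4p/3) = −0.75 ln(1 − 0.358423) = −0.75 ln(0.641577)
  = −0.75 × (-0.443826) = 0.332870 substitutions/site.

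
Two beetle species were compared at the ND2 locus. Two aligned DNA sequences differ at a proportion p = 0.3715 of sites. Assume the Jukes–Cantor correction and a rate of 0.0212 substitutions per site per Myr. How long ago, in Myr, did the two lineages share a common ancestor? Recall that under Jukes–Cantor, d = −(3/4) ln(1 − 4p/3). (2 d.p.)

12.10

d = −(3/4) ln(1 − 4p/3) = −0.75 ln(1 − 0.495333) = −0.75 ln(0.504667)
  = −0.75 × (-0.683856) = 0.512892 substitutions/site.
Under a molecular clock d = 2μt, so t = d/(2μ) = 0.512892 / (2 × 0.0212) = 12.10 Myr.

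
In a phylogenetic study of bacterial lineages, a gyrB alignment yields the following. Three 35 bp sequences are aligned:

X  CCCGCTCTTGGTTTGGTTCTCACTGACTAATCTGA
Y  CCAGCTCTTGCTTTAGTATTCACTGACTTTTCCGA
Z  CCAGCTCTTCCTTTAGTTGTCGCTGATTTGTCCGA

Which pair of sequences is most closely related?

X–Y: 8/35 differ, p = 0.229, d = 0.273.
X–Z: 10/35 differ, p = 0.286, d = 0.360.
Y–Z: 6/35 differ, p = 0.171, d = 0.195.
The smallest distance is between Y and Z.

Y and Z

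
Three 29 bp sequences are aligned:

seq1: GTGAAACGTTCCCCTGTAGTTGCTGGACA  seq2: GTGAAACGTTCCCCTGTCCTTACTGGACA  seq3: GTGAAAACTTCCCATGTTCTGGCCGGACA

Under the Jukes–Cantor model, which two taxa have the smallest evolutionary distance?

seq1 and seq2

seq1–seq2: 3/29 differ, p = 0.103, d = 0.111.
seq1–seq3: 7/29 differ, p = 0.241, d = 0.291.
seq2–seq3: 7/29 differ, p = 0.241, d = 0.291.
The smallest distance is between seq1 and seq2.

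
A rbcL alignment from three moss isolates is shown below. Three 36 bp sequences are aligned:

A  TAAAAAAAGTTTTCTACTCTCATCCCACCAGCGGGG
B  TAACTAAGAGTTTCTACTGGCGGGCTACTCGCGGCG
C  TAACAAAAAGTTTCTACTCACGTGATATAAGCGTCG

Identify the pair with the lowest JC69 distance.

B and C

A–B: 14/36 differ, p = 0.389, d = 0.548.
A–C: 12/36 differ, p = 0.333, d = 0.441.
B–C: 10/36 differ, p = 0.278, d = 0.347.
The smallest distance is between B and C.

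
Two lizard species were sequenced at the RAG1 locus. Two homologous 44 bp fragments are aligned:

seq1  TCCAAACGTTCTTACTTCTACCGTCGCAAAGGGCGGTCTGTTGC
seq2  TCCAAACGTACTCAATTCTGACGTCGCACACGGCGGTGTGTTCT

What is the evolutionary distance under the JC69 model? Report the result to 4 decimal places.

0.2708

The sequences differ at 10 of 44 sites (10, 13, 15, 20, 21, 29, 31, 38, 43, 44), so p = 10/44 ≈ 0.227273.
d = −(3/4) ln(1 − 4p/3) = −0.75 ln(1 − 0.303031) = −0.75 ln(0.696969)
  = −0.75 × (-0.361014) = 0.270761 substitutions/site.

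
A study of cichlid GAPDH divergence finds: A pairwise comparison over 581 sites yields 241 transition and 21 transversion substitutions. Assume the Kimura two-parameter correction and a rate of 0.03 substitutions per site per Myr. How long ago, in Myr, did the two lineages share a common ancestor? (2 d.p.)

17.05

P = 241/581 ≈ 0.414802 and Q = 21/581 ≈ 0.036145.
Under the Kimura two-parameter model, d = −½ ln(1 − 2P − Q) − ¼ ln(1 − 2Q).
1 − 2P − Q = 0.134251, giving −½ ln(0.134251) = 1.004022.
1 − 2Q = 0.92771, giving −¼ ln(0.92771) = 0.018759.
d = 1.004022 + 0.018759 = 1.022781.
Under a molecular clock d = 2μt, so t = d/(2μ) = 1.022781 / (2 × 0.03) = 17.05 Myr.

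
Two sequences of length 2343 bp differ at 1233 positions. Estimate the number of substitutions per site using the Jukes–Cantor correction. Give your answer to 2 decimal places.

p = 1233/2343 ≈ 0.526248.
d = −(3/4) ln(1 − 4p/3) = −0.75 ln(1 − 0.701664) = −0.75 ln(0.298336)
  = −0.75 × (-1.209535) = 0.907151 substitutions/site.

0.91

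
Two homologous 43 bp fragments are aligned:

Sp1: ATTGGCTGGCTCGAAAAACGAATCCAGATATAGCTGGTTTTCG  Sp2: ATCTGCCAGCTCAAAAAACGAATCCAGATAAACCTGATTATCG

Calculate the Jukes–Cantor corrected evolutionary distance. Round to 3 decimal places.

0.245

The sequences differ at 9 of 43 sites (3, 4, 7, 8, 13, 31, 33, 37, 40), so p = 9/43 ≈ 0.209302.
d = −(3/4) ln(1 − 4p/3) = −0.75 ln(1 − 0.279069) = −0.75 ln(0.720931)
  = −0.75 × (-0.327212) = 0.245409 substitutions/site.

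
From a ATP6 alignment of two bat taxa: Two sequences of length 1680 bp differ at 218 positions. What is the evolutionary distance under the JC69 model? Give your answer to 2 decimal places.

0.14

p = 218/1680 ≈ 0.129762.
d = −(3/4) ln(1 − 4p/3) = −0.75 ln(1 − 0.173016) = −0.75 ln(0.826984)
  = −0.75 × (-0.189970) = 0.142478 substitutions/site.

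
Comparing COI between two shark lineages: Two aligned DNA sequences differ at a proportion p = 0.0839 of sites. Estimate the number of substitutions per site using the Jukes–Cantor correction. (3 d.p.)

0.089

d = −(3/4) ln(1 − 4p/3) = −0.75 ln(1 − 0.111867) = −0.75 ln(0.888133)
  = −0.75 × (-0.118634) = 0.088976 substitutions/site.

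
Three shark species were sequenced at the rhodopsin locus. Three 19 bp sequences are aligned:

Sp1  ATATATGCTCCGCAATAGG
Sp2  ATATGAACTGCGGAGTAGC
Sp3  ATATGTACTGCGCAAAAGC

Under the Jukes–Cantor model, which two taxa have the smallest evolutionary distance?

Sp2 and Sp3

Sp1–Sp2: 7/19 differ, p = 0.368, d = 0.507.
Sp1–Sp3: 5/19 differ, p = 0.263, d = 0.324.
Sp2–Sp3: 4/19 differ, p = 0.211, d = 0.247.
The smallest distance is between Sp2 and Sp3.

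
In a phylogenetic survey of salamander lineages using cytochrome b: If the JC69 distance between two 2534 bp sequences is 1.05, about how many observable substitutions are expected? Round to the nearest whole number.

Invert JC69: p = (3/4)(1 − e^(−4d/3)) = 0.75 × (1 − e^(-1.4)) = 0.75 × (1 − 0.246597) = 0.565052.
Expected differing sites = pL ≈ 0.565052 × 2534 = 1431.841768 ≈ 1432.

1432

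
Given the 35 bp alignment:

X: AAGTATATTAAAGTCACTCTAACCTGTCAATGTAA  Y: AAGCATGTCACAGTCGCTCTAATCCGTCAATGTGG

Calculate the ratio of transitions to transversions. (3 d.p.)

8.000

Transitions are A↔G and C↔T; transversions are all other mismatches.
Transitions: 8. Transversions: 1.
R = 8/1 = 8.000.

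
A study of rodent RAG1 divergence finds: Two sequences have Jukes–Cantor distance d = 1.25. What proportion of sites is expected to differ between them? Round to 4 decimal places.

0.6083

p = (3/4)(1 − e^(−4d/3)) = 0.75 × (1 − e^(-1.666667)) = 0.75 × (1 − 0.188876) = 0.608343.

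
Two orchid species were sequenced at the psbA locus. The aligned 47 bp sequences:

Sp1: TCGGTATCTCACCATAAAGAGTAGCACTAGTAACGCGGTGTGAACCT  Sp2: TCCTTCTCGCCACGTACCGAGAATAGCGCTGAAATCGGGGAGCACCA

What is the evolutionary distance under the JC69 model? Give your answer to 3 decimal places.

0.793

The sequences differ at 23 of 47 sites, so p = 23/47 ≈ 0.489362.
d = −(3/4) ln(1 − 4p/3) = −0.75 ln(1 − 0.652483) = −0.75 ln(0.347517)
  = −0.75 × (-1.056942) = 0.792707 substitutions/site.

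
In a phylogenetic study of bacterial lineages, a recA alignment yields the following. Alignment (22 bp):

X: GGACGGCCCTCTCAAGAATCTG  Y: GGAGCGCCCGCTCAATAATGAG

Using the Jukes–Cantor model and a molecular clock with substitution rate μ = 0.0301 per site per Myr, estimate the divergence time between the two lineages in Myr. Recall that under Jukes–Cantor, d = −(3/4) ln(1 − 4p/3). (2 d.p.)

5.63

The sequences differ at 6 of 22 sites (4, 5, 10, 16, 20, 21), so p = 6/22 ≈ 0.272727.
d = −(3/4) ln(1 − 4p/3) = −0.75 ln(1 − 0.363636) = −0.75 ln(0.636364)
  = −0.75 × (-0.451985) = 0.338989 substitutions/site.
Under a molecular clock d = 2μt, so t = d/(2μ) = 0.338989 / (2 × 0.0301) = 5.63 Myr.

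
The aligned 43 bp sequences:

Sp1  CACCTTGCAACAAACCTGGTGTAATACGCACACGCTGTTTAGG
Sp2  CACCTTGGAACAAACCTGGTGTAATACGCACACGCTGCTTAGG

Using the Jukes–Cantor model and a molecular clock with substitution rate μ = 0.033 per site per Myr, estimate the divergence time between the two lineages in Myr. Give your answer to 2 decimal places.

The sequences differ at 2 of 43 sites (8, 38), so p = 2/43 ≈ 0.046512.
d = −(3/4) ln(1 − 4p/3) = −0.75 ln(1 − 0.062016) = −0.75 ln(0.937984)
  = −0.75 × (-0.064022) = 0.048017 substitutions/site.
Under a molecular clock d = 2μt, so t = d/(2μ) = 0.048017 / (2 × 0.033) = 0.73 Myr.

0.73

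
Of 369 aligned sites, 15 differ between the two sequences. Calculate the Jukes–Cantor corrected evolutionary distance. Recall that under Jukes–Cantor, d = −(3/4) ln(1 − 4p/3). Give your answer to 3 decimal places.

p = 15/369 ≈ 0.04065.
d = −(3/4) ln(1 − 4p/3) = −0.75 ln(1 − 0.0542) = −0.75 ln(0.9458)
  = −0.75 × (-0.055724) = 0.041793 substitutions/site.

0.042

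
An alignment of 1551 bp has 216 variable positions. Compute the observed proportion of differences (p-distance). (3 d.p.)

0.139

p = 216/1551 = 0.139264… ≈ 0.139 (to 3 d.p.).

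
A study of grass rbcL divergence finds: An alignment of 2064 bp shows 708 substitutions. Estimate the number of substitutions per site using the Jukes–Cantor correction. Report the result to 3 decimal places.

0.458

p = 708/2064 ≈ 0.343023.
d = −(3/4) ln(1 − 4p/3) = −0.75 ln(1 − 0.457364) = −0.75 ln(0.542636)
  = −0.75 × (-0.611317) = 0.458488 substitutions/site.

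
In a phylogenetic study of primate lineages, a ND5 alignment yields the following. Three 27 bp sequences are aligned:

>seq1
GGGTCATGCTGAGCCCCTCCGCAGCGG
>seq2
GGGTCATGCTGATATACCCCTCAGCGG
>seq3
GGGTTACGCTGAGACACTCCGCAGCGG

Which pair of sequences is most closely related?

seq1–seq2: 6/27 differ, p = 0.222, d = 0.264.
seq1–seq3: 4/27 differ, p = 0.148, d = 0.165.
seq2–seq3: 6/27 differ, p = 0.222, d = 0.264.
The smallest distance is between seq1 and seq3.

seq1 and seq3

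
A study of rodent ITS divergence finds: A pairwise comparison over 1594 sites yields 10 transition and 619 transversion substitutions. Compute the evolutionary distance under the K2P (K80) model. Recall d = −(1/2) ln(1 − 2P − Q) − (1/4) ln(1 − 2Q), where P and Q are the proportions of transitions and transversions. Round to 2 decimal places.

P = 10/1594 ≈ 0.006274 and Q = 619/1594 ≈ 0.388331.
Under the Kimura two-parameter model, d = −½ ln(1 − 2P − Q) − ¼ ln(1 − 2Q).
1 − 2P − Q = 0.599121, giving −½ ln(0.599121) = 0.256146.
1 − 2Q = 0.223338, giving −¼ ln(0.223338) = 0.374767.
d = 0.256146 + 0.374767 = 0.630913.

0.63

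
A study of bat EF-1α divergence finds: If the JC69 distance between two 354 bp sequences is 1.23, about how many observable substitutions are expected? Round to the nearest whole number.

Invert JC69: p = (3/4)(1 − e^(−4d/3)) = 0.75 × (1 − e^(-1.64)) = 0.75 × (1 − 0.193980) = 0.604515.
Expected differing sites = pL ≈ 0.604515 × 354 = 213.99831 ≈ 214.

214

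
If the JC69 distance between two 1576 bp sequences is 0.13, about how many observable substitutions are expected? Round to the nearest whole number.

Invert JC69: p = (3/4)(1 − e^(−4d/3)) = 0.75 × (1 − e^(-0.173333)) = 0.75 × (1 − 0.840858) = 0.119357.
Expected differing sites = pL ≈ 0.119357 × 1576 = 188.106632 ≈ 188.

188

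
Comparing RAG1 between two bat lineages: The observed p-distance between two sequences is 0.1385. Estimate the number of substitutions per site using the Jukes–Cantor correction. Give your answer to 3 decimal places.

d = −(3/4) ln(1 − 4p/3) = −0.75 ln(1 − 0.184667) = −0.75 ln(0.815333)
  = −0.75 × (-0.204159) = 0.153119 substitutions/site.

0.153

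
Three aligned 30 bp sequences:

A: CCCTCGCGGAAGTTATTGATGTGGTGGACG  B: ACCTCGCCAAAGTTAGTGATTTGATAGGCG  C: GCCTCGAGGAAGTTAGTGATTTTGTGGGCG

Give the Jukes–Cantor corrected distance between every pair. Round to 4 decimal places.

A–B: 8/30 sites differ → p ≈ 0.266667, d = −0.75 ln(1 − 0.355556) = 0.329526 ≈ 0.3295.
A–C: 6/30 sites differ → p = 0.2, d = −0.75 ln(1 − 0.266667) = 0.232617 ≈ 0.2326.
B–C: 7/30 sites differ → p ≈ 0.233333, d = −0.75 ln(1 − 0.311111) = 0.279506 ≈ 0.2795.

d(A,B) = 0.3295, d(A,C) = 0.2326, d(B,C) = 0.2795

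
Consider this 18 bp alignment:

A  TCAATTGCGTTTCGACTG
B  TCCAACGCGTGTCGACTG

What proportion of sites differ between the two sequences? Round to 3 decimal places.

0.222

The sequences differ at 4 of 18 positions (sites 3, 5, 6, 11).
p = 4/18 = 0.222222… ≈ 0.222 (to 3 d.p.).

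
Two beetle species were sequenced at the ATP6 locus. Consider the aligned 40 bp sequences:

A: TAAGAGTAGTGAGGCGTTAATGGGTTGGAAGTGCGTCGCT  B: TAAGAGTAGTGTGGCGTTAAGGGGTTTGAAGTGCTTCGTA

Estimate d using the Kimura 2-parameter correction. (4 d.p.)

0.1681

Of 40 sites, 1 differences are transitions and 5 are transversions, so P = 1/40 = 0.025 and Q = 5/40 = 0.125.
Under the Kimura two-parameter model, d = −½ ln(1 − 2P − Q) − ¼ ln(1 − 2Q).
1 − 2P − Q = 0.825, giving −½ ln(0.825) = 0.096186.
1 − 2Q = 0.75, giving −¼ ln(0.75) = 0.071921.
d = 0.096186 + 0.071921 = 0.168107.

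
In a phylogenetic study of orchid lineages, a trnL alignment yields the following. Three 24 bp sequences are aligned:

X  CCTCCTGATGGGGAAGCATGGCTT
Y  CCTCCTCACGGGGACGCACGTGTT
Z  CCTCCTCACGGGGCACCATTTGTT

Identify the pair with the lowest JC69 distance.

X–Y: 6/24 differ, p = 0.250, d = 0.304.
X–Z: 7/24 differ, p = 0.292, d = 0.369.
Y–Z: 5/24 differ, p = 0.208, d = 0.244.
The smallest distance is between Y and Z.

Y and Z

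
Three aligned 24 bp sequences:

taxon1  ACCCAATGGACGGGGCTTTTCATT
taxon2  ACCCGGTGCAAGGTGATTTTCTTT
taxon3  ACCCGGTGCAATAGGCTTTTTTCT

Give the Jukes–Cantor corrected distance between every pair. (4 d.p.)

d(taxon1,taxon2) = 0.3694, d(taxon1,taxon3) = 0.5199, d(taxon2,taxon3) = 0.3041

taxon1–taxon2: 7/24 sites differ → p ≈ 0.291667, d = −0.75 ln(1 − 0.388889) = 0.369358 ≈ 0.3694.
taxon1–taxon3: 9/24 sites differ → p = 0.375, d = −0.75 ln(1 − 0.5) = 0.519860 ≈ 0.5199.
taxon2–taxon3: 6/24 sites differ → p = 0.25, d = −0.75 ln(1 − 0.333333) = 0.304098 ≈ 0.3041.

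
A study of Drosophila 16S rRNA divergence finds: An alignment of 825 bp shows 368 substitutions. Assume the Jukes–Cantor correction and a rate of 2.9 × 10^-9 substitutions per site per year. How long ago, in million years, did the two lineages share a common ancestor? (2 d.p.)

116.80

p = 368/825 ≈ 0.446061.
d = −(3/4) ln(1 − 4p/3) = −0.75 ln(1 − 0.594748) = −0.75 ln(0.405252)
  = −0.75 × (-0.903246) = 0.677435 substitutions/site.
Under a molecular clock d = 2μt, so t = d/(2μ) = 0.677435 / (2 × 2.9 × 10^-9) = 116.80 million years.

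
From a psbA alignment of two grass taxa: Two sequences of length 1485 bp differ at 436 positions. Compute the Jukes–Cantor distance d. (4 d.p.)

p = 436/1485 ≈ 0.293603.
d = −(3/4) ln(1 − 4p/3) = −0.75 ln(1 − 0.391471) = −0.75 ln(0.608529)
  = −0.75 × (-0.496711) = 0.372533 substitutions/site.

0.3725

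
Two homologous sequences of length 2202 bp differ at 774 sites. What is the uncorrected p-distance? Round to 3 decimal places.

0.351

p = 774/2202 = 0.351498… ≈ 0.351 (to 3 d.p.).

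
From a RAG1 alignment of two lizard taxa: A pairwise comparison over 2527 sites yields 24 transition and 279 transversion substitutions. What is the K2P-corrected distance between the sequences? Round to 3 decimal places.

P = 24/2527 ≈ 0.009497 and Q = 279/2527 ≈ 0.110408.
Under the Kimura two-parameter model, d = −½ ln(1 − 2P − Q) − ¼ ln(1 − 2Q).
1 − 2P − Q = 0.870598, giving −½ ln(0.870598) = 0.069287.
1 − 2Q = 0.779184, giving −¼ ln(0.779184) = 0.062377.
d = 0.069287 + 0.062377 = 0.131664.

0.132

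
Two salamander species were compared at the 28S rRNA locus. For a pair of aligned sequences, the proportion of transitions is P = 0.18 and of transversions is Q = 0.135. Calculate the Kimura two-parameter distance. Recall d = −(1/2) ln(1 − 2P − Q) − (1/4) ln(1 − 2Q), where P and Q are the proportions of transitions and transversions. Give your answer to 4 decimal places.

Under the Kimura two-parameter model, d = −½ ln(1 − 2P − Q) − ¼ ln(1 − 2Q).
1 − 2P − Q = 0.505, giving −½ ln(0.505) = 0.341598.
1 − 2Q = 0.73, giving −¼ ln(0.73) = 0.078678.
d = 0.341598 + 0.078678 = 0.420276.

0.4203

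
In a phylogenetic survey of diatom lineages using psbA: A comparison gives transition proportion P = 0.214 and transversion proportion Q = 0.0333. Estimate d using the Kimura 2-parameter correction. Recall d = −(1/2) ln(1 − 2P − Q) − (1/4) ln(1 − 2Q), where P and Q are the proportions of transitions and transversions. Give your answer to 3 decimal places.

Under the Kimura two-parameter model, d = −½ ln(1 − 2P − Q) − ¼ ln(1 − 2Q).
1 − 2P − Q = 0.5387, giving −½ ln(0.5387) = 0.309298.
1 − 2Q = 0.9334, giving −¼ ln(0.9334) = 0.017230.
d = 0.309298 + 0.017230 = 0.326528.

0.327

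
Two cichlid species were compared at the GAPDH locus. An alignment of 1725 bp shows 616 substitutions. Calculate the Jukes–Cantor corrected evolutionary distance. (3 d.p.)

0.485

p = 616/1725 ≈ 0.357101.
d = −(3/4) ln(1 − 4p/3) = −0.75 ln(1 − 0.476135) = −0.75 ln(0.523865)
  = −0.75 × (-0.646521) = 0.484891 substitutions/site.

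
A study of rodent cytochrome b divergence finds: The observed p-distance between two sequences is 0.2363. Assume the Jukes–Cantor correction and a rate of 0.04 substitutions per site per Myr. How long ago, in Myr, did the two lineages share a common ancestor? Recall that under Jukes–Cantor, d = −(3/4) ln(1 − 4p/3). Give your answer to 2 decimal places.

d = −(3/4) ln(1 − 4p/3) = −0.75 ln(1 − 0.315067) = −0.75 ln(0.684933)
  = −0.75 × (-0.378434) = 0.283826 substitutions/site.
Under a molecular clock d = 2μt, so t = d/(2μ) = 0.283826 / (2 × 0.04) = 3.55 Myr.

3.55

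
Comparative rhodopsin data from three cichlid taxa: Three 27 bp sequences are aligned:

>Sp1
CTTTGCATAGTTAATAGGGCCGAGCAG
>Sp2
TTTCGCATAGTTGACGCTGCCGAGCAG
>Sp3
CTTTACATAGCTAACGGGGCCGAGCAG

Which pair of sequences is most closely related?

Sp1–Sp2: 7/27 differ, p = 0.259, d = 0.318.
Sp1–Sp3: 4/27 differ, p = 0.148, d = 0.165.
Sp2–Sp3: 7/27 differ, p = 0.259, d = 0.318.
The smallest distance is between Sp1 and Sp3.

Sp1 and Sp3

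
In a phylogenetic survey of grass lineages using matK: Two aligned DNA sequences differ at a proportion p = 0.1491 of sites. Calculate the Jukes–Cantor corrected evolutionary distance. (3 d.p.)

0.166

d = −(3/4) ln(1 − 4p/3) = −0.75 ln(1 − 0.1988) = −0.75 ln(0.8012)
  = −0.75 × (-0.221645) = 0.166234 substitutions/site.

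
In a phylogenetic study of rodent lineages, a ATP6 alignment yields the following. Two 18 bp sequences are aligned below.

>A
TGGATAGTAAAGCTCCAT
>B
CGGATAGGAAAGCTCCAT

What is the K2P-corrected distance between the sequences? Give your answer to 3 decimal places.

0.121

Of 18 sites, 1 differences are transitions and 1 are transversions, so P = 1/18 ≈ 0.055556 and Q = 1/18 ≈ 0.055556.
Under the Kimura two-parameter model, d = −½ ln(1 − 2P − Q) − ¼ ln(1 − 2Q).
1 − 2P − Q = 0.833332, giving −½ ln(0.833332) = 0.091162.
1 − 2Q = 0.888888, giving −¼ ln(0.888888) = 0.029446.
d = 0.091162 + 0.029446 = 0.120608.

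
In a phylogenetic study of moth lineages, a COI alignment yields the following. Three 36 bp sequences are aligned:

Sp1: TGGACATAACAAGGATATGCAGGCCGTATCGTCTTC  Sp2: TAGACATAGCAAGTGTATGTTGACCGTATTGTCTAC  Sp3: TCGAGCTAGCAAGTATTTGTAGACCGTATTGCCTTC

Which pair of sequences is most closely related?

Sp1–Sp2: 9/36 differ, p = 0.250, d = 0.304.
Sp1–Sp3: 10/36 differ, p = 0.278, d = 0.347.
Sp2–Sp3: 8/36 differ, p = 0.222, d = 0.264.
The smallest distance is between Sp2 and Sp3.

Sp2 and Sp3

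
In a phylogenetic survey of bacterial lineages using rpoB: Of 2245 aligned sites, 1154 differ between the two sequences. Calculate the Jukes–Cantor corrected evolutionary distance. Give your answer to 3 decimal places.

p = 1154/2245 ≈ 0.514031.
d = −(3/4) ln(1 − 4p/3) = −0.75 ln(1 − 0.685375) = −0.75 ln(0.314625)
  = −0.75 × (-1.156374) = 0.867281 substitutions/site.

0.867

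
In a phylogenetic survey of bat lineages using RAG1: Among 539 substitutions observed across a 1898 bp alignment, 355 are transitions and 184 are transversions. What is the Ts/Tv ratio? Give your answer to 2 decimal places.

1.93

R = 355/184 = 1.929347… ≈ 1.93 (to 2 d.p.).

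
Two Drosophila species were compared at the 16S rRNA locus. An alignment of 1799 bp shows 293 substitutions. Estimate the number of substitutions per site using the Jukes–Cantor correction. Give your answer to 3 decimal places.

p = 293/1799 ≈ 0.162868.
d = −(3/4) ln(1 − 4p/3) = −0.75 ln(1 − 0.217157) = −0.75 ln(0.782843)
  = −0.75 × (-0.244823) = 0.183617 substitutions/site.

0.184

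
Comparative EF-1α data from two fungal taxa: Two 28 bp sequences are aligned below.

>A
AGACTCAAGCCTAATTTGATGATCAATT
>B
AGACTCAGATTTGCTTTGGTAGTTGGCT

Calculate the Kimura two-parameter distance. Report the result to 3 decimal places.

Of 28 sites, 12 differences are transitions and 1 are transversions, so P = 12/28 ≈ 0.428571 and Q = 1/28 ≈ 0.035714.
Under the Kimura two-parameter model, d = −½ ln(1 − 2P − Q) − ¼ ln(1 − 2Q).
1 − 2P − Q = 0.107144, giving −½ ln(0.107144) = 1.116791.
1 − 2Q = 0.928572, giving −¼ ln(0.928572) = 0.018527.
d = 1.116791 + 0.018527 = 1.135318.

1.135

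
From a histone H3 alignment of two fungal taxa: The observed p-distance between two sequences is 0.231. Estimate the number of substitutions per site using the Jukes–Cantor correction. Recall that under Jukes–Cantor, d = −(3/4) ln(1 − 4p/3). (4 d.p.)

d = −(3/4) ln(1 − 4p/3) = −0.75 ln(1 − 0.308) = −0.75 ln(0.692)
  = −0.75 × (-0.368169) = 0.276127 substitutions/site.

0.2761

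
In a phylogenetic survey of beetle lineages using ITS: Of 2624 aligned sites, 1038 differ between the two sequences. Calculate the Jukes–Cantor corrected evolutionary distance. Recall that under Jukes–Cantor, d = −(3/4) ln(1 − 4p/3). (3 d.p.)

0.562

p = 1038/2624 ≈ 0.395579.
d = −(3/4) ln(1 − 4p/3) = −0.75 ln(1 − 0.527439) = −0.75 ln(0.472561)
  = −0.75 × (-0.749588) = 0.562191 substitutions/site.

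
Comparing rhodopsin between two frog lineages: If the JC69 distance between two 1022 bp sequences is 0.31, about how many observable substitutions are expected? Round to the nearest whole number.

260

Invert JC69: p = (3/4)(1 − e^(−4d/3)) = 0.75 × (1 − e^(-0.413333)) = 0.75 × (1 − 0.661442) = 0.253919.
Expected differing sites = pL ≈ 0.253919 × 1022 = 259.505218 ≈ 260.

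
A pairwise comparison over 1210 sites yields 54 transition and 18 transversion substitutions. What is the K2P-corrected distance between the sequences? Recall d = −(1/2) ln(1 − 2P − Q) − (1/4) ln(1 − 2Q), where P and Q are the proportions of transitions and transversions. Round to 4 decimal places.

0.0625

P = 54/1210 ≈ 0.044628 and Q = 18/1210 ≈ 0.014876.
Under the Kimura two-parameter model, d = −½ ln(1 − 2P − Q) − ¼ ln(1 − 2Q).
1 − 2P − Q = 0.895868, giving −½ ln(0.895868) = 0.054981.
1 − 2Q = 0.970248, giving −¼ ln(0.970248) = 0.007551.
d = 0.054981 + 0.007551 = 0.062532.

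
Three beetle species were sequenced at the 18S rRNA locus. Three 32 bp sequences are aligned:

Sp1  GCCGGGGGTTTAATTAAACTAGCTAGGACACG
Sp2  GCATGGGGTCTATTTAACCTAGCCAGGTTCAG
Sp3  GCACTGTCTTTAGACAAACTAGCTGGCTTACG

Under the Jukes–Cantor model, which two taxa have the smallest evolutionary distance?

Sp1 and Sp2

Sp1–Sp2: 10/32 differ, p = 0.313, d = 0.404.
Sp1–Sp3: 12/32 differ, p = 0.375, d = 0.520.
Sp2–Sp3: 14/32 differ, p = 0.438, d = 0.657.
The smallest distance is between Sp1 and Sp2.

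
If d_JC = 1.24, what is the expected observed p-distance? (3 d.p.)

0.606

p = (3/4)(1 − e^(−4d/3)) = 0.75 × (1 − e^(-1.653333)) = 0.75 × (1 − 0.191411) = 0.606442.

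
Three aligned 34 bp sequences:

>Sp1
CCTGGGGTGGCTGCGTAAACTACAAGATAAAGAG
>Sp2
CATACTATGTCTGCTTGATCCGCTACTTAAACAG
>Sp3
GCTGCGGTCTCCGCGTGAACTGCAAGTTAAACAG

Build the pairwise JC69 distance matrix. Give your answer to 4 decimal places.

Sp1–Sp2: 15/34 sites differ → p ≈ 0.441176, d = −0.75 ln(1 − 0.588235) = 0.665477 ≈ 0.6655.
Sp1–Sp3: 9/34 sites differ → p ≈ 0.264706, d = −0.75 ln(1 − 0.352941) = 0.326488 ≈ 0.3265.
Sp2–Sp3: 12/34 sites differ → p ≈ 0.352941, d = −0.75 ln(1 − 0.470588) = 0.476991 ≈ 0.4770.

d(Sp1,Sp2) = 0.6655, d(Sp1,Sp3) = 0.3265, d(Sp2,Sp3) = 0.4770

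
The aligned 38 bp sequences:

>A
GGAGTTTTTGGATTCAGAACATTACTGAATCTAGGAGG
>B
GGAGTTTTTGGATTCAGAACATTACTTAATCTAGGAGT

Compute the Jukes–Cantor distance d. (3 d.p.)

The sequences differ at 2 of 38 sites (27, 38), so p = 2/38 ≈ 0.052632.
d = −(3/4) ln(1 − 4p/3) = −0.75 ln(1 − 0.070176) = −0.75 ln(0.929824)
  = −0.75 × (-0.072760) = 0.054570 substitutions/site.

0.055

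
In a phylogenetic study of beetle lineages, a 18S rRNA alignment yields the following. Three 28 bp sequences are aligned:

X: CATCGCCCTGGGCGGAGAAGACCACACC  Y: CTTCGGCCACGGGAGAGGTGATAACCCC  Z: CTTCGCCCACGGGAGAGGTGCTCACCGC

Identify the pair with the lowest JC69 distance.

Y and Z

X–Y: 11/28 differ, p = 0.393, d = 0.556.
X–Z: 11/28 differ, p = 0.393, d = 0.556.
Y–Z: 4/28 differ, p = 0.143, d = 0.158.
The smallest distance is between Y and Z.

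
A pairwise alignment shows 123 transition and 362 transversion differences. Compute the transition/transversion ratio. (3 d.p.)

0.340

R = 123/362 = 0.339779… ≈ 0.340 (to 3 d.p.).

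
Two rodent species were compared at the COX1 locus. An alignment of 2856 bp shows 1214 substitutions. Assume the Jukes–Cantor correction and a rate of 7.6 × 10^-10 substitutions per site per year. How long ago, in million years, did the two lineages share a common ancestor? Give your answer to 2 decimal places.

p = 1214/2856 ≈ 0.42507.
d = −(3/4) ln(1 − 4p/3) = −0.75 ln(1 − 0.56676) = −0.75 ln(0.43324)
  = −0.75 × (-0.836463) = 0.627347 substitutions/site.
Under a molecular clock d = 2μt, so t = d/(2μ) = 0.627347 / (2 × 7.6 × 10^-10) = 412.73 million years.

412.73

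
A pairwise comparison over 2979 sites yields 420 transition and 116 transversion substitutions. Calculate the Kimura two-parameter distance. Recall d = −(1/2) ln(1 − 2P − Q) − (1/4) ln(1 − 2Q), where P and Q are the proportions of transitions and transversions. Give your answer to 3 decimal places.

0.214

P = 420/2979 ≈ 0.140987 and Q = 116/2979 ≈ 0.038939.
Under the Kimura two-parameter model, d = −½ ln(1 − 2P − Q) − ¼ ln(1 − 2Q).
1 − 2P − Q = 0.679087, giving −½ ln(0.679087) = 0.193503.
1 − 2Q = 0.922122, giving −¼ ln(0.922122) = 0.020269.
d = 0.193503 + 0.020269 = 0.213772.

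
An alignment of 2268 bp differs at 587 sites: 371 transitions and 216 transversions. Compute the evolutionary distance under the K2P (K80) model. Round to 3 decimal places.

P = 371/2268 ≈ 0.16358 and Q = 216/2268 ≈ 0.095238.
Under the Kimura two-parameter model, d = −½ ln(1 − 2P − Q) − ¼ ln(1 − 2Q).
1 − 2P − Q = 0.577602, giving −½ ln(0.577602) = 0.274435.
1 − 2Q = 0.809524, giving −¼ ln(0.809524) = 0.052827.
d = 0.274435 + 0.052827 = 0.327262.

0.327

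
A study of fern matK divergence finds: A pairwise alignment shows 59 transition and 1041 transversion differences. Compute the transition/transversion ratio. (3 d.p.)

0.057

R = 59/1041 = 0.056676… ≈ 0.057 (to 3 d.p.).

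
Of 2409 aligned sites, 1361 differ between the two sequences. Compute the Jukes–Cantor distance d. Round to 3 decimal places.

1.050

p = 1361/2409 ≈ 0.564965.
d = −(3/4) ln(1 − 4p/3) = −0.75 ln(1 − 0.753287) = −0.75 ln(0.246713)
  = −0.75 × (-1.399530) = 1.049648 substitutions/site.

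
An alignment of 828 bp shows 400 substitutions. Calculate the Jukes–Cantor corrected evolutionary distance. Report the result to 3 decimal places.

0.775

p = 400/828 ≈ 0.483092.
d = −(3/4) ln(1 − 4p/3) = −0.75 ln(1 − 0.644123) = −0.75 ln(0.355877)
  = −0.75 × (-1.033170) = 0.774878 substitutions/site.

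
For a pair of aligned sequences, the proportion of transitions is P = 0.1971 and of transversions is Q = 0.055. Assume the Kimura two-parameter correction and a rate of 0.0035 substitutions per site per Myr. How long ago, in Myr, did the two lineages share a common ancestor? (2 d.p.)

46.76

Under the Kimura two-parameter model, d = −½ ln(1 − 2P − Q) − ¼ ln(1 − 2Q).
1 − 2P − Q = 0.5508, giving −½ ln(0.5508) = 0.298192.
1 − 2Q = 0.89, giving −¼ ln(0.89) = 0.029133.
d = 0.298192 + 0.029133 = 0.327325.
Under a molecular clock d = 2μt, so t = d/(2μ) = 0.327325 / (2 × 0.0035) = 46.76 Myr.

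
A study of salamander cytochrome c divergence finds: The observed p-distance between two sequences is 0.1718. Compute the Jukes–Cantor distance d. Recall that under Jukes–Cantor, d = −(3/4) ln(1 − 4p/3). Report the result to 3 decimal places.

0.195

d = −(3/4) ln(1 − 4p/3) = −0.75 ln(1 − 0.229067) = −0.75 ln(0.770933)
  = −0.75 × (-0.260154) = 0.195116 substitutions/site.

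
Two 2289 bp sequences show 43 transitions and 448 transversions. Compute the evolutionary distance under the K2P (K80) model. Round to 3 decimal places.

0.257

P = 43/2289 ≈ 0.018785 and Q = 448/2289 ≈ 0.195719.
Under the Kimura two-parameter model, d = −½ ln(1 − 2P − Q) − ¼ ln(1 − 2Q).
1 − 2P − Q = 0.766711, giving −½ ln(0.766711) = 0.132823.
1 − 2Q = 0.608562, giving −¼ ln(0.608562) = 0.124164.
d = 0.132823 + 0.124164 = 0.256987.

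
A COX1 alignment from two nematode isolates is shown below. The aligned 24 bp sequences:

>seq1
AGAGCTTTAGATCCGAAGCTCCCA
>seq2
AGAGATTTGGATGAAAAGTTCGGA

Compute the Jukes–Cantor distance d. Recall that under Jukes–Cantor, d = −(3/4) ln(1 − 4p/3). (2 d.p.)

0.44

The sequences differ at 8 of 24 sites (5, 9, 13, 14, 15, 19, 22, 23), so p = 8/24 ≈ 0.333333.
d = −(3/4) ln(1 − 4p/3) = −0.75 ln(1 − 0.444444) = −0.75 ln(0.555556)
  = −0.75 × (-0.587786) = 0.440840 substitutions/site.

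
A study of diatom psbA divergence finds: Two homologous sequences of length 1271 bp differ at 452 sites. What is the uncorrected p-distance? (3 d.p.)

0.356

p = 452/1271 = 0.355625… ≈ 0.356 (to 3 d.p.).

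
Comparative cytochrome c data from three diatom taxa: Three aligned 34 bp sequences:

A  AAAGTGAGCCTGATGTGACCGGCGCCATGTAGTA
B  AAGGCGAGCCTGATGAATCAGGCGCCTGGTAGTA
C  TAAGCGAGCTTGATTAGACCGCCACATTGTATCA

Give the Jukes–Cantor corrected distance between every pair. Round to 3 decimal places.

d(A,B) = 0.282, d(A,C) = 0.423, d(B,C) = 0.535

A–B: 8/34 sites differ → p ≈ 0.235294, d = −0.75 ln(1 − 0.313725) = 0.282358 ≈ 0.282.
A–C: 11/34 sites differ → p ≈ 0.323529, d = −0.75 ln(1 − 0.431372) = 0.423397 ≈ 0.423.
B–C: 13/34 sites differ → p ≈ 0.382353, d = −0.75 ln(1 − 0.509804) = 0.534712 ≈ 0.535.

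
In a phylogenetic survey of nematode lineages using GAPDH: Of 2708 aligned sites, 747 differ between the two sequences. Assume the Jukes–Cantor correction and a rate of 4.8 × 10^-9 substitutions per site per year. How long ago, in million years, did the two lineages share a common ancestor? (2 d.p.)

p = 747/2708 ≈ 0.275849.
d = −(3/4) ln(1 − 4p/3) = −0.75 ln(1 − 0.367799) = −0.75 ln(0.632201)
  = −0.75 × (-0.458548) = 0.343911 substitutions/site.
Under a molecular clock d = 2μt, so t = d/(2μ) = 0.343911 / (2 × 4.8 × 10^-9) = 35.82 million years.

35.82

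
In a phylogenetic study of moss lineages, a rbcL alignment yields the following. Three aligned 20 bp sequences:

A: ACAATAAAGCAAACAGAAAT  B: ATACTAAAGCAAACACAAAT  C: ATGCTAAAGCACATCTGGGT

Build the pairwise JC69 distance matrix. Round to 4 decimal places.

d(A,B) = 0.1674, d(A,C) = 0.8240, d(B,C) = 0.5716

A–B: 3/20 sites differ → p = 0.15, d = −0.75 ln(1 − 0.2) = 0.167358 ≈ 0.1674.
A–C: 10/20 sites differ → p = 0.5, d = −0.75 ln(1 − 0.666667) = 0.823960 ≈ 0.8240.
B–C: 8/20 sites differ → p = 0.4, d = −0.75 ln(1 − 0.533333) = 0.571605 ≈ 0.5716.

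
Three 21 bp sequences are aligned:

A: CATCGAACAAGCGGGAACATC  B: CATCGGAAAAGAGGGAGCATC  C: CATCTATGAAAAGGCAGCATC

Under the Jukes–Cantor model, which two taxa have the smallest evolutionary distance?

A–B: 4/21 differ, p = 0.190, d = 0.220.
A–C: 7/21 differ, p = 0.333, d = 0.441.
B–C: 6/21 differ, p = 0.286, d = 0.360.
The smallest distance is between A and B.

A and B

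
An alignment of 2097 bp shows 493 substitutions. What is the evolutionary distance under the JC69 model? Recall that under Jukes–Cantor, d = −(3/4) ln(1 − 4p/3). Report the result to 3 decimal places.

p = 493/2097 ≈ 0.235098.
d = −(3/4) ln(1 − 4p/3) = −0.75 ln(1 − 0.313464) = −0.75 ln(0.686536)
  = −0.75 × (-0.376097) = 0.282073 substitutions/site.

0.282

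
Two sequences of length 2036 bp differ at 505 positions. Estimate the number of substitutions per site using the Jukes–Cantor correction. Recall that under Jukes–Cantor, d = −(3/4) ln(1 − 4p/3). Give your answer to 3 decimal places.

0.301

p = 505/2036 ≈ 0.248035.
d = −(3/4) ln(1 − 4p/3) = −0.75 ln(1 − 0.330713) = −0.75 ln(0.669287)
  = −0.75 × (-0.401542) = 0.301157 substitutions/site.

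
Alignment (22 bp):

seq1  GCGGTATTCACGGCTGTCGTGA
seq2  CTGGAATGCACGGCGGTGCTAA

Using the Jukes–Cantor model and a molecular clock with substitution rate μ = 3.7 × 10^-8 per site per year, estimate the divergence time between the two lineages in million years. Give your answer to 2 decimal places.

6.72

The sequences differ at 8 of 22 sites (1, 2, 5, 8, 15, 18, 19, 21), so p = 8/22 ≈ 0.363636.
d = −(3/4) ln(1 − 4p/3) = −0.75 ln(1 − 0.484848) = −0.75 ln(0.515152)
  = −0.75 × (-0.663293) = 0.497470 substitutions/site.
Under a molecular clock d = 2μt, so t = d/(2μ) = 0.497470 / (2 × 3.7 × 10^-8) = 6.72 million years.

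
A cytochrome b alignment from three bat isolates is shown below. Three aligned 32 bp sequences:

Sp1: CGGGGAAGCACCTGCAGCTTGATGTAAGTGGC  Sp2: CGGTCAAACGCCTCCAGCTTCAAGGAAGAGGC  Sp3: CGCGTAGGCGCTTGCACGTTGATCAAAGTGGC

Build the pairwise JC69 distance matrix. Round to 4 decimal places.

d(Sp1,Sp2) = 0.3525, d(Sp1,Sp3) = 0.3525, d(Sp2,Sp3) = 0.6566

Sp1–Sp2: 9/32 sites differ → p = 0.28125, d = −0.75 ln(1 − 0.375) = 0.352503 ≈ 0.3525.
Sp1–Sp3: 9/32 sites differ → p = 0.28125, d = −0.75 ln(1 − 0.375) = 0.352503 ≈ 0.3525.
Sp2–Sp3: 14/32 sites differ → p = 0.4375, d = −0.75 ln(1 − 0.583333) = 0.656601 ≈ 0.6566.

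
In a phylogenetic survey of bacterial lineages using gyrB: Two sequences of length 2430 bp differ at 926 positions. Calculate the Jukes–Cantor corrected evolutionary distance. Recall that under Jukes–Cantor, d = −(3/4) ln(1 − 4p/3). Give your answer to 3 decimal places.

p = 926/2430 ≈ 0.38107.
d = −(3/4) ln(1 − 4p/3) = −0.75 ln(1 − 0.508093) = −0.75 ln(0.491907)
  = −0.75 × (-0.709466) = 0.532100 substitutions/site.

0.532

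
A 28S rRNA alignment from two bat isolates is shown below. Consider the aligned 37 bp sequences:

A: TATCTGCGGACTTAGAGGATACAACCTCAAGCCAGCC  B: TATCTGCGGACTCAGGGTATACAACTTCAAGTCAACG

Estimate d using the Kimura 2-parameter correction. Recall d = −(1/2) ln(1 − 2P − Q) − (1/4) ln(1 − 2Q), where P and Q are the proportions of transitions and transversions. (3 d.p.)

0.225

Of 37 sites, 5 differences are transitions and 2 are transversions, so P = 5/37 ≈ 0.135135 and Q = 2/37 ≈ 0.054054.
Under the Kimura two-parameter model, d = −½ ln(1 − 2P − Q) − ¼ ln(1 − 2Q).
1 − 2P − Q = 0.675676, giving −½ ln(0.675676) = 0.196021.
1 − 2Q = 0.891892, giving −¼ ln(0.891892) = 0.028603.
d = 0.196021 + 0.028603 = 0.224624.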